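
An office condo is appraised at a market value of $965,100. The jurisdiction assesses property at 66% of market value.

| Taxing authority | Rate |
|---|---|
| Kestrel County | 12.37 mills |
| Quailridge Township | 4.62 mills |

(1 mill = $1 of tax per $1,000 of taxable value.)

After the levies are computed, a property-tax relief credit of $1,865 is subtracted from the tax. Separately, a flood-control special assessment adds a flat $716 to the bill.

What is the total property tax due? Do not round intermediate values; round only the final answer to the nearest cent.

$9,673.05

Assessed value = $965,100 × 0.66 = $636,966
Kestrel County: $636,966 × 0.01237 = $7,879.26942
Quailridge Township: $636,966 × 0.00462 = $2,942.78292
Levies subtotal = $10,822.05234
After credit = $10,822.05234 − $1,865 = $8,957.05234
Total = $8,957.05234 + $716 = $9,673.05234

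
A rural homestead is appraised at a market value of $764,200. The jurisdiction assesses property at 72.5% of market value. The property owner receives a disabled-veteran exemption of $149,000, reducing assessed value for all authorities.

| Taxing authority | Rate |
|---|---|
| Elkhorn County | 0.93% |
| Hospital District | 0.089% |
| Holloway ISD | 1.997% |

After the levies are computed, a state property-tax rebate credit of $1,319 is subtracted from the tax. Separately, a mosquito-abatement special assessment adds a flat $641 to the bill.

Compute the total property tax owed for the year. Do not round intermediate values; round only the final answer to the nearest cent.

$11,538.16

Assessed value = $764,200 × 0.725 = $554,045
Taxable value = $554,045 − $149,000 = $405,045
Elkhorn County: $405,045 × 0.0093 = $3,766.9185
Hospital District: $405,045 × 0.00089 = $360.49005
Holloway ISD: $405,045 × 0.01997 = $8,088.74865
Levies subtotal = $12,216.1572
After credit = $12,216.1572 − $1,319 = $10,897.1572
Total = $10,897.1572 + $641 = $11,538.1572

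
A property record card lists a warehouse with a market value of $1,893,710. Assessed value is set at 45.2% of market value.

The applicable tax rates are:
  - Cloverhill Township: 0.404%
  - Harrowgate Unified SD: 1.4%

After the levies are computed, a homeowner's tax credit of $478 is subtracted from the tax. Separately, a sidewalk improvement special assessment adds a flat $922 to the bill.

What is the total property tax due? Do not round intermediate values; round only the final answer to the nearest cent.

Assessed value = $1,893,710 × 0.452 = $855,956.92
Cloverhill Township: $855,956.92 × 0.00404 = $3,458.0659568
Harrowgate Unified SD: $855,956.92 × 0.014 = $11,983.39688
Levies subtotal = $15,441.4628368
After credit = $15,441.4628368 − $478 = $14,963.4628368
Total = $14,963.4628368 + $922 = $15,885.4628368

$15,885.46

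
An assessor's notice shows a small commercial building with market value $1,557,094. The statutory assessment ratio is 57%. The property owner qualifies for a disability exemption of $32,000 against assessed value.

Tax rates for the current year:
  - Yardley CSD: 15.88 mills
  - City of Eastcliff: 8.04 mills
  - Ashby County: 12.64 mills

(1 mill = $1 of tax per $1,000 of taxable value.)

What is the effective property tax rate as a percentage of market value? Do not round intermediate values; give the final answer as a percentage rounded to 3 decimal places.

2.009%

Assessed value = $1,557,094 × 0.57 = $887,543.58
Taxable value = $887,543.58 − $32,000 = $855,543.58
Yardley CSD: $855,543.58 × 0.01588 = $13,586.0320504
City of Eastcliff: $855,543.58 × 0.00804 = $6,878.5703832
Ashby County: $855,543.58 × 0.01264 = $10,814.0708512
Total tax = $31,278.6732848
Effective rate = $31,278.6732848 ÷ $1,557,094 = 2.009% of market value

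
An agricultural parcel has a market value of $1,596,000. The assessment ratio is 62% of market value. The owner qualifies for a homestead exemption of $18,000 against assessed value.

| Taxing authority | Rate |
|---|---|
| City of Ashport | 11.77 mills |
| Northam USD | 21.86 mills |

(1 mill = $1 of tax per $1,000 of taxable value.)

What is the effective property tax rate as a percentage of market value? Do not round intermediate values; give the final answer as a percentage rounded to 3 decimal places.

Assessed value = $1,596,000 × 0.62 = $989,520
Taxable value = $989,520 − $18,000 = $971,520
City of Ashport: $971,520 × 0.01177 = $11,434.7904
Northam USD: $971,520 × 0.02186 = $21,237.4272
Total tax = $32,672.2176
Effective rate = $32,672.2176 ÷ $1,596,000 = 2.047% of market value

2.047%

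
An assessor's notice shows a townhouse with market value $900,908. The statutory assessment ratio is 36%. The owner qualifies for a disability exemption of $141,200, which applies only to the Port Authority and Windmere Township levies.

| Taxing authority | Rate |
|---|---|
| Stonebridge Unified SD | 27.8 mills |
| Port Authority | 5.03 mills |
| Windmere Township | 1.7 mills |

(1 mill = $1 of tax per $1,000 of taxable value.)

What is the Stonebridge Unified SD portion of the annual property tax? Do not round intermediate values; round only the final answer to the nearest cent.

Assessed value = $900,908 × 0.36 = $324,326.88
Stonebridge Unified SD taxable value = $324,326.88 (exemption does not apply)
Stonebridge Unified SD levy = $324,326.88 × 0.0278 = $9,016.287264

$9,016.29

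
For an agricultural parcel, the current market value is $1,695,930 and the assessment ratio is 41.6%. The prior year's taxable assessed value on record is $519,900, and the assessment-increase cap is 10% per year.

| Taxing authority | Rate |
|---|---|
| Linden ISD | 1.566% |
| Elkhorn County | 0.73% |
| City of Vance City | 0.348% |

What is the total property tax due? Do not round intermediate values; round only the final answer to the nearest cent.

Uncapped assessed value = $1,695,930 × 0.416 = $705,506.88
Cap limit = $519,900 × 1.1 = $571,890
Taxable assessed value = min($705,506.88, $571,890) = $571,890 (cap binds)
Linden ISD: $571,890 × 0.01566 = $8,955.7974
Elkhorn County: $571,890 × 0.0073 = $4,174.797
City of Vance City: $571,890 × 0.00348 = $1,990.1772
Total = $15,120.7716

$15,120.77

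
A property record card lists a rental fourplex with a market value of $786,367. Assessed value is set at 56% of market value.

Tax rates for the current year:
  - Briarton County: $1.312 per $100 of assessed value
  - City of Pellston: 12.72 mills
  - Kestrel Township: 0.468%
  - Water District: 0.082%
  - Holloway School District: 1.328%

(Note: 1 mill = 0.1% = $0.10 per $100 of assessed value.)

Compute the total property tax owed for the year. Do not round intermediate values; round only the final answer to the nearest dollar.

$19,649

Assessed value = $786,367 × 0.56 = $440,365.52
Briarton County: $440,365.52 × 0.01312 = $5,777.5956224
City of Pellston: $440,365.52 × 0.01272 = $5,601.4494144
Kestrel Township: $440,365.52 × 0.00468 = $2,060.9106336
Water District: $440,365.52 × 0.00082 = $361.0997264
Holloway School District: $440,365.52 × 0.01328 = $5,848.0541056
Total = $19,649.1095024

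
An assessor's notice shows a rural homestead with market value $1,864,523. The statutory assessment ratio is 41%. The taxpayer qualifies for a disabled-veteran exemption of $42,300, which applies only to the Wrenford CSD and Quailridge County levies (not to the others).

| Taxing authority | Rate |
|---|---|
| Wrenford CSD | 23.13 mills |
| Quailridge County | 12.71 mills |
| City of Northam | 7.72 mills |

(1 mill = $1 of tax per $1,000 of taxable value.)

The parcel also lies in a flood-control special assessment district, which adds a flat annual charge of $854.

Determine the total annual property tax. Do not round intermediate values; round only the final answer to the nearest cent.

Assessed value = $1,864,523 × 0.41 = $764,454.43
Wrenford CSD: ($764,454.43 − $42,300) × 0.02313 = $722,154.43 × 0.02313 = $16,703.4319659
Quailridge County: ($764,454.43 − $42,300) × 0.01271 = $722,154.43 × 0.01271 = $9,178.5828053
City of Northam: $764,454.43 × 0.00772 = $5,901.5881996
Levies subtotal = $31,783.6029708
Total = $31,783.6029708 + $854 = $32,637.6029708

$32,637.60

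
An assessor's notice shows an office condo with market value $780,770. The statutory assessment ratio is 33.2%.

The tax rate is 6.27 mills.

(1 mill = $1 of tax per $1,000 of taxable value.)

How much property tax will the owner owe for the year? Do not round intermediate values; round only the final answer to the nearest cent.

$1,625.28

Assessed value = $780,770 × 0.332 = $259,215.64
Tax = $259,215.64 × 0.00627 = $1,625.2820628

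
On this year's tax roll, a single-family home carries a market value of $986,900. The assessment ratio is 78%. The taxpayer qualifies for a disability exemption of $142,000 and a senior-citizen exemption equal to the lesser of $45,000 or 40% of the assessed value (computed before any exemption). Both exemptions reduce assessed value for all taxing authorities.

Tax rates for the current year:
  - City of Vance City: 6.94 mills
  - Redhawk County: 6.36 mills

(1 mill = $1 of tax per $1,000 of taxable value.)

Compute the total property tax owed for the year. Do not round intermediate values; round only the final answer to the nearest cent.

$7,751.00

Assessed value = $986,900 × 0.78 = $769,782
Senior-citizen exemption = min($45,000, 40% × $769,782) = min($45,000, $307,912.8) = $45,000 (dollar cap binds)
Taxable value = $769,782 − $142,000 − $45,000 = $582,782
City of Vance City: $582,782 × 0.00694 = $4,044.50708
Redhawk County: $582,782 × 0.00636 = $3,706.49352
Total = $7,751.0006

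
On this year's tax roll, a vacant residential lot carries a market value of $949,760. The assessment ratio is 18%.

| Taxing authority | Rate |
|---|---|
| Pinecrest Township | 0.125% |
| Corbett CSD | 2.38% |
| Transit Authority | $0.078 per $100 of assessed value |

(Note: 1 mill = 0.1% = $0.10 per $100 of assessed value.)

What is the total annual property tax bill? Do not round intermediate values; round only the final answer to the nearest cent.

$4,415.81

Assessed value = $949,760 × 0.18 = $170,956.8
Pinecrest Township: $170,956.8 × 0.00125 = $213.696
Corbett CSD: $170,956.8 × 0.0238 = $4,068.77184
Transit Authority: $170,956.8 × 0.00078 = $133.346304
Total = $4,415.814144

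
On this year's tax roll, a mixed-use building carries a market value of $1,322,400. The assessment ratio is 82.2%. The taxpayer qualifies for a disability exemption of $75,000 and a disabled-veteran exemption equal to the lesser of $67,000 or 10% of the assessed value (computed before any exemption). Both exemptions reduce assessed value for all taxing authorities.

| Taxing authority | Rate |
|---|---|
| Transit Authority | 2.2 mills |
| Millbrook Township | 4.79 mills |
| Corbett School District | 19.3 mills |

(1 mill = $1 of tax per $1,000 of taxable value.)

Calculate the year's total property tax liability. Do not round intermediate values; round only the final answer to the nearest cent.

Assessed value = $1,322,400 × 0.822 = $1,087,012.8
Disabled-veteran exemption = min($67,000, 10% × $1,087,012.8) = min($67,000, $108,701.28) = $67,000 (dollar cap binds)
Taxable value = $1,087,012.8 − $75,000 − $67,000 = $945,012.8
Transit Authority: $945,012.8 × 0.0022 = $2,079.02816
Millbrook Township: $945,012.8 × 0.00479 = $4,526.611312
Corbett School District: $945,012.8 × 0.0193 = $18,238.74704
Total = $24,844.386512

$24,844.39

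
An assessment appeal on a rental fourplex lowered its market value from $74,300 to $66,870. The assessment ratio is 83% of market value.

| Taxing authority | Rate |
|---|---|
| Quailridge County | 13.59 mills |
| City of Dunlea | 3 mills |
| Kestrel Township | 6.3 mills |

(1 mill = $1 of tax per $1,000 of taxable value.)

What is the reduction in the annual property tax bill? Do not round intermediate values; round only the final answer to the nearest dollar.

Old assessed value = $74,300 × 0.83 = $61,669
New assessed value = $66,870 × 0.83 = $55,502.1
Combined rate = 0.01359 + 0.003 + 0.0063 = 0.02289
Old tax = $61,669 × 0.02289 = $1,411.60341
New tax = $55,502.1 × 0.02289 = $1,270.443069
Reduction = $1,411.60341 − $1,270.443069 = $141.160341

$141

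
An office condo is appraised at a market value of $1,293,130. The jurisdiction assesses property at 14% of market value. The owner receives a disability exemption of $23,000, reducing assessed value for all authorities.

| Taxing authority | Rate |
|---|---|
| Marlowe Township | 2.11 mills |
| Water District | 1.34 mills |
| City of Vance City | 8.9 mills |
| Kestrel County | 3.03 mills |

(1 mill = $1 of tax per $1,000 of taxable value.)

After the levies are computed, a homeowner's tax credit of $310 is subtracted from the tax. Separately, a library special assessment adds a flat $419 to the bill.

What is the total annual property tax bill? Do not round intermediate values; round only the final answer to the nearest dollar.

Assessed value = $1,293,130 × 0.14 = $181,038.2
Taxable value = $181,038.2 − $23,000 = $158,038.2
Marlowe Township: $158,038.2 × 0.00211 = $333.460602
Water District: $158,038.2 × 0.00134 = $211.771188
City of Vance City: $158,038.2 × 0.0089 = $1,406.53998
Kestrel County: $158,038.2 × 0.00303 = $478.855746
Levies subtotal = $2,430.627516
After credit = $2,430.627516 − $310 = $2,120.627516
Total = $2,120.627516 + $419 = $2,539.627516

$2,540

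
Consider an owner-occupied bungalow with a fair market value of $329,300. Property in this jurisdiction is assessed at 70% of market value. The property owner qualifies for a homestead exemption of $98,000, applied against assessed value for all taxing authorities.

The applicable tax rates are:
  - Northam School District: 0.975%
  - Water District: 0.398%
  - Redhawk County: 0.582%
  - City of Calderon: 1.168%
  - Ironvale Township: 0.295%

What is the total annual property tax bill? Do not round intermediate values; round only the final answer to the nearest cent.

$4,529.19

Assessed value = $329,300 × 0.7 = $230,510
Taxable value = $230,510 − $98,000 = $132,510
Northam School District: $132,510 × 0.00975 = $1,291.9725
Water District: $132,510 × 0.00398 = $527.3898
Redhawk County: $132,510 × 0.00582 = $771.2082
City of Calderon: $132,510 × 0.01168 = $1,547.7168
Ironvale Township: $132,510 × 0.00295 = $390.9045
Total = $1,291.9725 + $527.3898 + $771.2082 + $1,547.7168 + $390.9045 = $4,529.1918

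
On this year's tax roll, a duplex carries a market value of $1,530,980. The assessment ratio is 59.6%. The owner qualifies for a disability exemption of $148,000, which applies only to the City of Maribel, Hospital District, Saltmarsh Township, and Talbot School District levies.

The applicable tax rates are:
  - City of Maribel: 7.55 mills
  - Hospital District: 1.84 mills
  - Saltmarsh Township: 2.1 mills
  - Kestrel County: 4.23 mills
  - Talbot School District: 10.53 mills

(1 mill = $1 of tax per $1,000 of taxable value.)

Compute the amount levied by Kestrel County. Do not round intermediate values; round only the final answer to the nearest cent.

$3,859.72

Assessed value = $1,530,980 × 0.596 = $912,464.08
Kestrel County taxable value = $912,464.08 (exemption does not apply)
Kestrel County levy = $912,464.08 × 0.00423 = $3,859.7230584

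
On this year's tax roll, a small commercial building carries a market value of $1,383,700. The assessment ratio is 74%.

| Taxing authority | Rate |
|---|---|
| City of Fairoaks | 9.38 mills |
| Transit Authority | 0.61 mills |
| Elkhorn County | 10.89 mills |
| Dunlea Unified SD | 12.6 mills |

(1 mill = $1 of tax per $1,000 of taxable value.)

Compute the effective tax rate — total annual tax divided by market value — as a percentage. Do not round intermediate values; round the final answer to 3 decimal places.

Assessed value = $1,383,700 × 0.74 = $1,023,938
City of Fairoaks: $1,023,938 × 0.00938 = $9,604.53844
Transit Authority: $1,023,938 × 0.00061 = $624.60218
Elkhorn County: $1,023,938 × 0.01089 = $11,150.68482
Dunlea Unified SD: $1,023,938 × 0.0126 = $12,901.6188
Total tax = $34,281.44424
Effective rate = $34,281.44424 ÷ $1,383,700 = 2.478% of market value

2.478%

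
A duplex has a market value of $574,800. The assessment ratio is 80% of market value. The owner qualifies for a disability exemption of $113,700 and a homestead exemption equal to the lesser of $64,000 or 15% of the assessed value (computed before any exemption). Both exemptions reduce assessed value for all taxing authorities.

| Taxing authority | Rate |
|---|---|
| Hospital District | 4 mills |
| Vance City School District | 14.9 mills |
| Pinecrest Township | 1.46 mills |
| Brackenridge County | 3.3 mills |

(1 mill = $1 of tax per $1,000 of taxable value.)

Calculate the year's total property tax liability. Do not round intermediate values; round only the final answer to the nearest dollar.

Assessed value = $574,800 × 0.8 = $459,840
Homestead exemption = min($64,000, 15% × $459,840) = min($64,000, $68,976) = $64,000 (dollar cap binds)
Taxable value = $459,840 − $113,700 − $64,000 = $282,140
Hospital District: $282,140 × 0.004 = $1,128.56
Vance City School District: $282,140 × 0.0149 = $4,203.886
Pinecrest Township: $282,140 × 0.00146 = $411.9244
Brackenridge County: $282,140 × 0.0033 = $931.062
Total = $6,675.4324

$6,675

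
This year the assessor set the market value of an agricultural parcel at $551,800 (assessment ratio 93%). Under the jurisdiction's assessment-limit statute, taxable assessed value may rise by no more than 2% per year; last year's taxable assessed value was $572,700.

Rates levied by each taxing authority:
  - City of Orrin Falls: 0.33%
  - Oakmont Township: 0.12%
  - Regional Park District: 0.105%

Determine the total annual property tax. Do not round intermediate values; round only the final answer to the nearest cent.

Uncapped assessed value = $551,800 × 0.93 = $513,174
Cap limit = $572,700 × 1.02 = $584,154
Taxable assessed value = min($513,174, $584,154) = $513,174 (cap does not bind)
City of Orrin Falls: $513,174 × 0.0033 = $1,693.4742
Oakmont Township: $513,174 × 0.0012 = $615.8088
Regional Park District: $513,174 × 0.00105 = $538.8327
Total = $2,848.1157

$2,848.12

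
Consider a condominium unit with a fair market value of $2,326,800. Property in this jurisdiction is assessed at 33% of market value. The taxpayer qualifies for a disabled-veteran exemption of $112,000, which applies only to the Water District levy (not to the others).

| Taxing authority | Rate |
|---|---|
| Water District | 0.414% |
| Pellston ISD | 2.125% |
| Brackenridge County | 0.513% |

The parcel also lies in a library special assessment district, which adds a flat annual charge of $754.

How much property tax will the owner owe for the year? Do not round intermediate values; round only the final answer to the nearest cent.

Assessed value = $2,326,800 × 0.33 = $767,844
Water District: ($767,844 − $112,000) × 0.00414 = $655,844 × 0.00414 = $2,715.19416
Pellston ISD: $767,844 × 0.02125 = $16,316.685
Brackenridge County: $767,844 × 0.00513 = $3,939.03972
Levies subtotal = $22,970.91888
Total = $22,970.91888 + $754 = $23,724.91888

$23,724.92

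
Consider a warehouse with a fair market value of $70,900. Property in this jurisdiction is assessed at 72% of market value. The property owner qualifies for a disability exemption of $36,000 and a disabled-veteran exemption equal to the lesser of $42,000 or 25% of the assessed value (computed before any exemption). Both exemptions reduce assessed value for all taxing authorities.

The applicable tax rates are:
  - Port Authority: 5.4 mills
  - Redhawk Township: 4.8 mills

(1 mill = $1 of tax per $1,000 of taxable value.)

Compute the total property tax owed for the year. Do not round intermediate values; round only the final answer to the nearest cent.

$23.32

Assessed value = $70,900 × 0.72 = $51,048
Disabled-veteran exemption = min($42,000, 25% × $51,048) = min($42,000, $12,762) = $12,762 (percentage binds)
Taxable value = $51,048 − $36,000 − $12,762 = $2,286
Port Authority: $2,286 × 0.0054 = $12.3444
Redhawk Township: $2,286 × 0.0048 = $10.9728
Total = $23.3172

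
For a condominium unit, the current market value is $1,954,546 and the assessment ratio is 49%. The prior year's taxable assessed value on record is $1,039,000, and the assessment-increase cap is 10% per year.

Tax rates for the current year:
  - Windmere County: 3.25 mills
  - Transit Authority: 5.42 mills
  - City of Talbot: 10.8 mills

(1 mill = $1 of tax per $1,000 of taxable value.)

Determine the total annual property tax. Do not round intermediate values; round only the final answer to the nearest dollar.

$18,647

Uncapped assessed value = $1,954,546 × 0.49 = $957,727.54
Cap limit = $1,039,000 × 1.1 = $1,142,900
Taxable assessed value = min($957,727.54, $1,142,900) = $957,727.54 (cap does not bind)
Windmere County: $957,727.54 × 0.00325 = $3,112.614505
Transit Authority: $957,727.54 × 0.00542 = $5,190.8832668
City of Talbot: $957,727.54 × 0.0108 = $10,343.457432
Total = $18,646.9552038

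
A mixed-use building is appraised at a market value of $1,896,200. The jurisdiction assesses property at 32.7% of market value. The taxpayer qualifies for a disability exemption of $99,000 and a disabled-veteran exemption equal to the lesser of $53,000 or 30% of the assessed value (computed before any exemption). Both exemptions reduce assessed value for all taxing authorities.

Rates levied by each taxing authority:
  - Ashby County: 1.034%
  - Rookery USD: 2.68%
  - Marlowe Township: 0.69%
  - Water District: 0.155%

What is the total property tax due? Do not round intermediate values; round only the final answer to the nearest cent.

Assessed value = $1,896,200 × 0.327 = $620,057.4
Disabled-veteran exemption = min($53,000, 30% × $620,057.4) = min($53,000, $186,017.22) = $53,000 (dollar cap binds)
Taxable value = $620,057.4 − $99,000 − $53,000 = $468,057.4
Ashby County: $468,057.4 × 0.01034 = $4,839.713516
Rookery USD: $468,057.4 × 0.0268 = $12,543.93832
Marlowe Township: $468,057.4 × 0.0069 = $3,229.59606
Water District: $468,057.4 × 0.00155 = $725.48897
Total = $21,338.736866

$21,338.74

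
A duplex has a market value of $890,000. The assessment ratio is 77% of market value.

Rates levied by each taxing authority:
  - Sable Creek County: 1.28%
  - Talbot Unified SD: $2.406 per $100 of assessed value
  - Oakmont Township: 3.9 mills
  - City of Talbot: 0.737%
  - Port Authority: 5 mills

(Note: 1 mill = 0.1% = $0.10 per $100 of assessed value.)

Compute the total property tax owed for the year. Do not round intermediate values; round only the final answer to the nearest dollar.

$36,410

Assessed value = $890,000 × 0.77 = $685,300
Sable Creek County: $685,300 × 0.0128 = $8,771.84
Talbot Unified SD: $685,300 × 0.02406 = $16,488.318
Oakmont Township: $685,300 × 0.0039 = $2,672.67
City of Talbot: $685,300 × 0.00737 = $5,050.661
Port Authority: $685,300 × 0.005 = $3,426.5
Total = $36,409.989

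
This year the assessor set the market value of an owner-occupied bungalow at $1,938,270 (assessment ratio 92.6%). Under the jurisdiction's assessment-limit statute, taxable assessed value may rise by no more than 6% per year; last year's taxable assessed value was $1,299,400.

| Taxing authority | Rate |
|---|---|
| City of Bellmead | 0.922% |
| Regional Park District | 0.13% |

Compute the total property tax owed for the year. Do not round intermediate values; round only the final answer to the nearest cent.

$14,489.87

Uncapped assessed value = $1,938,270 × 0.926 = $1,794,838.02
Cap limit = $1,299,400 × 1.06 = $1,377,364
Taxable assessed value = min($1,794,838.02, $1,377,364) = $1,377,364 (cap binds)
City of Bellmead: $1,377,364 × 0.00922 = $12,699.29608
Regional Park District: $1,377,364 × 0.0013 = $1,790.5732
Total = $14,489.86928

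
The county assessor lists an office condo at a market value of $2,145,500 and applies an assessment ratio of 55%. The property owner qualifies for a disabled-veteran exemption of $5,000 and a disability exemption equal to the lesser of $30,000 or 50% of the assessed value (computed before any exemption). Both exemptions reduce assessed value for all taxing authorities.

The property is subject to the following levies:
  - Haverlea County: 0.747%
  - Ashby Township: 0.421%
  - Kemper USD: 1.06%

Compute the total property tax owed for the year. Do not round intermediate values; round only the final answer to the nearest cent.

$25,511.16

Assessed value = $2,145,500 × 0.55 = $1,180,025
Disability exemption = min($30,000, 50% × $1,180,025) = min($30,000, $590,012.5) = $30,000 (dollar cap binds)
Taxable value = $1,180,025 − $5,000 − $30,000 = $1,145,025
Haverlea County: $1,145,025 × 0.00747 = $8,553.33675
Ashby Township: $1,145,025 × 0.00421 = $4,820.55525
Kemper USD: $1,145,025 × 0.0106 = $12,137.265
Total = $25,511.157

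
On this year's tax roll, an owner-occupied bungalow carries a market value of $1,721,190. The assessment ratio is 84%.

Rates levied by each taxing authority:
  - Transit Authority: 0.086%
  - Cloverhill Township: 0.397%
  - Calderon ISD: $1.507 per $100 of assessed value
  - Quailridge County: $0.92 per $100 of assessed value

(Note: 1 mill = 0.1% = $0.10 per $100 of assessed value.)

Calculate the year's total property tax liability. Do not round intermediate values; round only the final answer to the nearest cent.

$42,072.77

Assessed value = $1,721,190 × 0.84 = $1,445,799.6
Transit Authority: $1,445,799.6 × 0.00086 = $1,243.387656
Cloverhill Township: $1,445,799.6 × 0.00397 = $5,739.824412
Calderon ISD: $1,445,799.6 × 0.01507 = $21,788.199972
Quailridge County: $1,445,799.6 × 0.0092 = $13,301.35632
Total = $42,072.76836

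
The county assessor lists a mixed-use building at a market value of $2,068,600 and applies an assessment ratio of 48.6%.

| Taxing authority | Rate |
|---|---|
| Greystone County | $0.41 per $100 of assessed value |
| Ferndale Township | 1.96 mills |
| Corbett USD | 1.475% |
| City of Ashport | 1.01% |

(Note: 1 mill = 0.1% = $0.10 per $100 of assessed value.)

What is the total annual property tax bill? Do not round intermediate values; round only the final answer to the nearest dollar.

Assessed value = $2,068,600 × 0.486 = $1,005,339.6
Greystone County: $1,005,339.6 × 0.0041 = $4,121.89236
Ferndale Township: $1,005,339.6 × 0.00196 = $1,970.465616
Corbett USD: $1,005,339.6 × 0.01475 = $14,828.7591
City of Ashport: $1,005,339.6 × 0.0101 = $10,153.92996
Total = $31,075.047036

$31,075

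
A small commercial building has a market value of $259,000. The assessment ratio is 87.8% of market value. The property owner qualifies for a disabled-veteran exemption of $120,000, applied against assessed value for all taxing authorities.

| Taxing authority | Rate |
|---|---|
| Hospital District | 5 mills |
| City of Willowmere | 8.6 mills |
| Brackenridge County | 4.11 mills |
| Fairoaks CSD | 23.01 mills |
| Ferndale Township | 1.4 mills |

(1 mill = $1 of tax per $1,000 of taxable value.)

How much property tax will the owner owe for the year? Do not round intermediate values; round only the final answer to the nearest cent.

Assessed value = $259,000 × 0.878 = $227,402
Taxable value = $227,402 − $120,000 = $107,402
Hospital District: $107,402 × 0.005 = $537.01
City of Willowmere: $107,402 × 0.0086 = $923.6572
Brackenridge County: $107,402 × 0.00411 = $441.42222
Fairoaks CSD: $107,402 × 0.02301 = $2,471.32002
Ferndale Township: $107,402 × 0.0014 = $150.3628
Total = $537.01 + $923.6572 + $441.42222 + $2,471.32002 + $150.3628 = $4,523.77224

$4,523.77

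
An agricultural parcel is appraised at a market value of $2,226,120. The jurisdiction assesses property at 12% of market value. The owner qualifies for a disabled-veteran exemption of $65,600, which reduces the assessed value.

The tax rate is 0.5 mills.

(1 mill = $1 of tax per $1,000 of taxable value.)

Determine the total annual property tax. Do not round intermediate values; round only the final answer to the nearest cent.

$100.77

Assessed value = $2,226,120 × 0.12 = $267,134.4
Taxable value = $267,134.4 − $65,600 = $201,534.4
Tax = $201,534.4 × 0.0005 = $100.7672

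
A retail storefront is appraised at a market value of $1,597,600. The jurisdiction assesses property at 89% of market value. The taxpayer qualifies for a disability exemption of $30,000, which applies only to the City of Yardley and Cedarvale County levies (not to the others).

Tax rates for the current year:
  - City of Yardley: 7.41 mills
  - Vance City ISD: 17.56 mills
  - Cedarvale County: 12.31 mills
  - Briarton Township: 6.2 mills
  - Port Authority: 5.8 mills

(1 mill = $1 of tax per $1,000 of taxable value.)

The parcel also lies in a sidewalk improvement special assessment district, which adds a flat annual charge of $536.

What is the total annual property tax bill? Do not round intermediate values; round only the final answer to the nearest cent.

Assessed value = $1,597,600 × 0.89 = $1,421,864
City of Yardley: ($1,421,864 − $30,000) × 0.00741 = $1,391,864 × 0.00741 = $10,313.71224
Vance City ISD: $1,421,864 × 0.01756 = $24,967.93184
Cedarvale County: ($1,421,864 − $30,000) × 0.01231 = $1,391,864 × 0.01231 = $17,133.84584
Briarton Township: $1,421,864 × 0.0062 = $8,815.5568
Port Authority: $1,421,864 × 0.0058 = $8,246.8112
Levies subtotal = $69,477.85792
Total = $69,477.85792 + $536 = $70,013.85792

$70,013.86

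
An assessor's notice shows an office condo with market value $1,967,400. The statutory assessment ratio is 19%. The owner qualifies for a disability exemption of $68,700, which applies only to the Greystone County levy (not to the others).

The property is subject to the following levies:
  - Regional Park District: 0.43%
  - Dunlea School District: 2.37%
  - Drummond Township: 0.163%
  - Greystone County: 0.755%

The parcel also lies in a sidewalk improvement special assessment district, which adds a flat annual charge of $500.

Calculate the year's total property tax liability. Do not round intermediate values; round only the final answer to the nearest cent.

$13,879.42

Assessed value = $1,967,400 × 0.19 = $373,806
Regional Park District: $373,806 × 0.0043 = $1,607.3658
Dunlea School District: $373,806 × 0.0237 = $8,859.2022
Drummond Township: $373,806 × 0.00163 = $609.30378
Greystone County: ($373,806 − $68,700) × 0.00755 = $305,106 × 0.00755 = $2,303.5503
Levies subtotal = $13,379.42208
Total = $13,379.42208 + $500 = $13,879.42208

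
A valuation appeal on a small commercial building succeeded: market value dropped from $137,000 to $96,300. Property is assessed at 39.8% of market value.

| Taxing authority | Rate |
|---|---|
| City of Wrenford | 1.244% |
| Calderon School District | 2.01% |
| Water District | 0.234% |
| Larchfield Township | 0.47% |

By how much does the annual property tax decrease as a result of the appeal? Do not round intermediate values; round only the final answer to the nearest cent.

Old assessed value = $137,000 × 0.398 = $54,526
New assessed value = $96,300 × 0.398 = $38,327.4
Combined rate = 0.01244 + 0.0201 + 0.00234 + 0.0047 = 0.03958
Old tax = $54,526 × 0.03958 = $2,158.13908
New tax = $38,327.4 × 0.03958 = $1,516.998492
Reduction = $2,158.13908 − $1,516.998492 = $641.140588

$641.14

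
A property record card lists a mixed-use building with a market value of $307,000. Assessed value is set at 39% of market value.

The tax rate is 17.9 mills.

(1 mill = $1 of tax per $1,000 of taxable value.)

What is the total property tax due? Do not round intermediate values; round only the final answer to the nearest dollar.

$2,143

Assessed value = $307,000 × 0.39 = $119,730
Tax = $119,730 × 0.0179 = $2,143.167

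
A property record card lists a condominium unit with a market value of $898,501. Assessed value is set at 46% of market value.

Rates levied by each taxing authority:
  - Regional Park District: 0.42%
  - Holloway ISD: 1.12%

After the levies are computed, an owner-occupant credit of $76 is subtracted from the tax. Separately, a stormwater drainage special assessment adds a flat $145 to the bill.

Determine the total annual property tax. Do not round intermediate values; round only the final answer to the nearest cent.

$6,433.98

Assessed value = $898,501 × 0.46 = $413,310.46
Regional Park District: $413,310.46 × 0.0042 = $1,735.903932
Holloway ISD: $413,310.46 × 0.0112 = $4,629.077152
Levies subtotal = $6,364.981084
After credit = $6,364.981084 − $76 = $6,288.981084
Total = $6,288.981084 + $145 = $6,433.981084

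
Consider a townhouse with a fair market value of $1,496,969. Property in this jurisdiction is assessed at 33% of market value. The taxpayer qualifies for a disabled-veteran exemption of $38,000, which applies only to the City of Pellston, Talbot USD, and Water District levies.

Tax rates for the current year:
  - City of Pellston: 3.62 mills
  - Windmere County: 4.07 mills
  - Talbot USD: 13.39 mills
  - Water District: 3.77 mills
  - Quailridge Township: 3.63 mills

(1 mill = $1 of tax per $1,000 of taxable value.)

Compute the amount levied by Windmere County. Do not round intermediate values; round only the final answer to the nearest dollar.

Assessed value = $1,496,969 × 0.33 = $493,999.77
Windmere County taxable value = $493,999.77 (exemption does not apply)
Windmere County levy = $493,999.77 × 0.00407 = $2,010.5790639

$2,011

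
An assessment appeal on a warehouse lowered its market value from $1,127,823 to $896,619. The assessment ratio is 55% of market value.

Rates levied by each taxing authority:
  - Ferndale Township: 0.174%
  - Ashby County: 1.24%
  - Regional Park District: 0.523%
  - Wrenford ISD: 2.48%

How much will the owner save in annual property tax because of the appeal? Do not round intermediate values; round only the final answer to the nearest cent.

Old assessed value = $1,127,823 × 0.55 = $620,302.65
New assessed value = $896,619 × 0.55 = $493,140.45
Combined rate = 0.00174 + 0.0124 + 0.00523 + 0.0248 = 0.04417
Old tax = $620,302.65 × 0.04417 = $27,398.7680505
New tax = $493,140.45 × 0.04417 = $21,782.0136765
Reduction = $27,398.7680505 − $21,782.0136765 = $5,616.754374

$5,616.75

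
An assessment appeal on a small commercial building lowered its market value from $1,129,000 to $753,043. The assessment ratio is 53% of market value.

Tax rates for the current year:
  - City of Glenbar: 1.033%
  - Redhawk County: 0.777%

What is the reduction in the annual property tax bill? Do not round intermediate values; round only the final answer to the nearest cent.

$3,606.56

Old assessed value = $1,129,000 × 0.53 = $598,370
New assessed value = $753,043 × 0.53 = $399,112.79
Combined rate = 0.01033 + 0.00777 = 0.0181
Old tax = $598,370 × 0.0181 = $10,830.497
New tax = $399,112.79 × 0.0181 = $7,223.941499
Reduction = $10,830.497 − $7,223.941499 = $3,606.555501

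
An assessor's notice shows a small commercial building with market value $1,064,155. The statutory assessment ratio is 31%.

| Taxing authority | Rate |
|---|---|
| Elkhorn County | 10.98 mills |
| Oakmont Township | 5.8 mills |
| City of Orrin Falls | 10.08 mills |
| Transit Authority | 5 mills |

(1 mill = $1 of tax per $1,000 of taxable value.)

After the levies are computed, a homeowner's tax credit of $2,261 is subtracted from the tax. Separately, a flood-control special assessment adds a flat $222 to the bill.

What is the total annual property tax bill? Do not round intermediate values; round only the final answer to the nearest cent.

Assessed value = $1,064,155 × 0.31 = $329,888.05
Elkhorn County: $329,888.05 × 0.01098 = $3,622.170789
Oakmont Township: $329,888.05 × 0.0058 = $1,913.35069
City of Orrin Falls: $329,888.05 × 0.01008 = $3,325.271544
Transit Authority: $329,888.05 × 0.005 = $1,649.44025
Levies subtotal = $10,510.233273
After credit = $10,510.233273 − $2,261 = $8,249.233273
Total = $8,249.233273 + $222 = $8,471.233273

$8,471.23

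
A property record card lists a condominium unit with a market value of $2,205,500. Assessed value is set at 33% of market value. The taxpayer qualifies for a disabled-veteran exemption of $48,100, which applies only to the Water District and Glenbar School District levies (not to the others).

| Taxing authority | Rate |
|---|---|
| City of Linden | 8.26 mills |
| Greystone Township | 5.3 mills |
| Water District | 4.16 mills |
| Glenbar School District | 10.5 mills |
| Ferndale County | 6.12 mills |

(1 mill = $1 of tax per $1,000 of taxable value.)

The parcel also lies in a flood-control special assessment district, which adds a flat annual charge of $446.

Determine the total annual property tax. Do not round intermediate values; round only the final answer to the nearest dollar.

Assessed value = $2,205,500 × 0.33 = $727,815
City of Linden: $727,815 × 0.00826 = $6,011.7519
Greystone Township: $727,815 × 0.0053 = $3,857.4195
Water District: ($727,815 − $48,100) × 0.00416 = $679,715 × 0.00416 = $2,827.6144
Glenbar School District: ($727,815 − $48,100) × 0.0105 = $679,715 × 0.0105 = $7,137.0075
Ferndale County: $727,815 × 0.00612 = $4,454.2278
Levies subtotal = $24,288.0211
Total = $24,288.0211 + $446 = $24,734.0211

$24,734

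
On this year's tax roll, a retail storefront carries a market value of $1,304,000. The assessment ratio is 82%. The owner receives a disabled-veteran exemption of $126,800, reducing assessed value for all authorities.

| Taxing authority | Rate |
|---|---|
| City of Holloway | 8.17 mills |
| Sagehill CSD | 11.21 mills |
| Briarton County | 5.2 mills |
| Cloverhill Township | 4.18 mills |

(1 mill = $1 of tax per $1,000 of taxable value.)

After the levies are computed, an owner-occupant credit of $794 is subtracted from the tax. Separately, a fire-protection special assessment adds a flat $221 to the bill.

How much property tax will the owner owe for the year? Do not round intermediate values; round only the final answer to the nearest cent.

Assessed value = $1,304,000 × 0.82 = $1,069,280
Taxable value = $1,069,280 − $126,800 = $942,480
City of Holloway: $942,480 × 0.00817 = $7,700.0616
Sagehill CSD: $942,480 × 0.01121 = $10,565.2008
Briarton County: $942,480 × 0.0052 = $4,900.896
Cloverhill Township: $942,480 × 0.00418 = $3,939.5664
Levies subtotal = $27,105.7248
After credit = $27,105.7248 − $794 = $26,311.7248
Total = $26,311.7248 + $221 = $26,532.7248

$26,532.72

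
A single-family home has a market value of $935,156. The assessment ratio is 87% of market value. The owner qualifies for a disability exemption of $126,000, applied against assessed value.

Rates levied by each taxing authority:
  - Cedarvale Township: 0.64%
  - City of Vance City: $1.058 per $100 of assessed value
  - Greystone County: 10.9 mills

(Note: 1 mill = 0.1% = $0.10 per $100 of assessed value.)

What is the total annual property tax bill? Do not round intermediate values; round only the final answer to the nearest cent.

Assessed value = $935,156 × 0.87 = $813,585.72
Taxable value = $813,585.72 − $126,000 = $687,585.72
Cedarvale Township: $687,585.72 × 0.0064 = $4,400.548608
City of Vance City: $687,585.72 × 0.01058 = $7,274.6569176
Greystone County: $687,585.72 × 0.0109 = $7,494.684348
Total = $19,169.8898736

$19,169.89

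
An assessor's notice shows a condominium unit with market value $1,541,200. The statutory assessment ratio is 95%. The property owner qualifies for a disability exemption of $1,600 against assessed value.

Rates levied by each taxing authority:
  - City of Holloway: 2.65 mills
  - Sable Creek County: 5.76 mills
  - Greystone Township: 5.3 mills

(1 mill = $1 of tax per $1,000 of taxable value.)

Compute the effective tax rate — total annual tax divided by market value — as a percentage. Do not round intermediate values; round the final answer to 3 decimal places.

1.301%

Assessed value = $1,541,200 × 0.95 = $1,464,140
Taxable value = $1,464,140 − $1,600 = $1,462,540
City of Holloway: $1,462,540 × 0.00265 = $3,875.731
Sable Creek County: $1,462,540 × 0.00576 = $8,424.2304
Greystone Township: $1,462,540 × 0.0053 = $7,751.462
Total tax = $20,051.4234
Effective rate = $20,051.4234 ÷ $1,541,200 = 1.301% of market value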